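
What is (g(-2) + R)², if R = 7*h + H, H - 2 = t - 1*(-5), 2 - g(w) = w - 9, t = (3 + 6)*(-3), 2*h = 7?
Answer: 1225/4 ≈ 306.25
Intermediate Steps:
h = 7/2 (h = (½)*7 = 7/2 ≈ 3.5000)
t = -27 (t = 9*(-3) = -27)
g(w) = 11 - w (g(w) = 2 - (w - 9) = 2 - (-9 + w) = 2 + (9 - w) = 11 - w)
H = -20 (H = 2 + (-27 - 1*(-5)) = 2 + (-27 + 5) = 2 - 22 = -20)
R = 9/2 (R = 7*(7/2) - 20 = 49/2 - 20 = 9/2 ≈ 4.5000)
(g(-2) + R)² = ((11 - 1*(-2)) + 9/2)² = ((11 + 2) + 9/2)² = (13 + 9/2)² = (35/2)² = 1225/4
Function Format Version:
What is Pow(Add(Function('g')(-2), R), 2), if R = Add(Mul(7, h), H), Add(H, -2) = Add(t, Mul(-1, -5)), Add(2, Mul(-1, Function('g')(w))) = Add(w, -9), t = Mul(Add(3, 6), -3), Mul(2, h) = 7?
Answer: Rational(1225, 4) ≈ 306.25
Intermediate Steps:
h = Rational(7, 2) (h = Mul(Rational(1, 2), 7) = Rational(7, 2) ≈ 3.5000)
t = -27 (t = Mul(9, -3) = -27)
Function('g')(w) = Add(11, Mul(-1, w)) (Function('g')(w) = Add(2, Mul(-1, Add(w, -9))) = Add(2, Mul(-1, Add(-9, w))) = Add(2, Add(9, Mul(-1, w))) = Add(11, Mul(-1, w)))
H = -20 (H = Add(2, Add(-27, Mul(-1, -5))) = Add(2, Add(-27, 5)) = Add(2, -22) = -20)
R = Rational(9, 2) (R = Add(Mul(7, Rational(7, 2)), -20) = Add(Rational(49, 2), -20) = Rational(9, 2) ≈ 4.5000)
Pow(Add(Function('g')(-2), R), 2) = Pow(Add(Add(11, Mul(-1, -2)), Rational(9, 2)), 2) = Pow(Add(Add(11, 2), Rational(9, 2)), 2) = Pow(Add(13, Rational(9, 2)), 2) = Pow(Rational(35, 2), 2) = Rational(1225, 4)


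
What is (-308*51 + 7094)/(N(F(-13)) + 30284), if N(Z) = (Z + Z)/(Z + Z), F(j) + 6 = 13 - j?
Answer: -8614/30285 ≈ -0.28443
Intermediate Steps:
F(j) = 7 - j (F(j) = -6 + (13 - j) = 7 - j)
N(Z) = 1 (N(Z) = (2*Z)/((2*Z)) = (2*Z)*(1/(2*Z)) = 1)
(-308*51 + 7094)/(N(F(-13)) + 30284) = (-308*51 + 7094)/(1 + 30284) = (-15708 + 7094)/30285 = -8614*1/30285 = -8614/30285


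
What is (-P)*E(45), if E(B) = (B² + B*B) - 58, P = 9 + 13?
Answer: -87824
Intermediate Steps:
P = 22
E(B) = -58 + 2*B² (E(B) = (B² + B²) - 58 = 2*B² - 58 = -58 + 2*B²)
(-P)*E(45) = (-1*22)*(-58 + 2*45²) = -22*(-58 + 2*2025) = -22*(-58 + 4050) = -22*3992 = -87824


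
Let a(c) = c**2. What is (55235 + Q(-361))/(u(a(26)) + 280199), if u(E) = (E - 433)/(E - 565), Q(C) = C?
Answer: 1015169/5183722 ≈ 0.19584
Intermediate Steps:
u(E) = (-433 + E)/(-565 + E)
(55235 + Q(-361))/(u(a(26)) + 280199) = (55235 - 361)/((-433 + 26**2)/(-565 + 26**2) + 280199) = 54874/((-433 + 676)/(-565 + 676) + 280199) = 54874/(243/111 + 280199) = 54874/((1/111)*243 + 280199) = 54874/(81/37 + 280199) = 54874/(10367444/37) = 54874*(37/10367444) = 1015169/5183722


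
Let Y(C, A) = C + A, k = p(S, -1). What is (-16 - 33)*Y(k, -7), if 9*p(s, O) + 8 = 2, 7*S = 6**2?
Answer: 1127/3 ≈ 375.67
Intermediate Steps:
S = 36/7 (S = (1/7)*6**2 = (1/7)*36 = 36/7 ≈ 5.1429)
p(s, O) = -2/3 (p(s, O) = -8/9 + (1/9)*2 = -8/9 + 2/9 = -2/3)
k = -2/3 ≈ -0.66667
Y(C, A) = A + C
(-16 - 33)*Y(k, -7) = (-16 - 33)*(-7 - 2/3) = -49*(-23/3) = 1127/3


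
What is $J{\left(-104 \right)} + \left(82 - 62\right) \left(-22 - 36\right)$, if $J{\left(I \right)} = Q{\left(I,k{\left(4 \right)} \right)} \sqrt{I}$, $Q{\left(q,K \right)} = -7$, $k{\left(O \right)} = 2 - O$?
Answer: $-1160 - 14 i \sqrt{26} \approx -1160.0 - 71.386 i$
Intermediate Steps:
$J{\left(I \right)} = - 7 \sqrt{I}$
$J{\left(-104 \right)} + \left(82 - 62\right) \left(-22 - 36\right) = - 7 \sqrt{-104} + \left(82 - 62\right) \left(-22 - 36\right) = - 7 \cdot 2 i \sqrt{26} + 20 \left(-22 - 36\right) = - 14 i \sqrt{26} + 20 \left(-58\right) = - 14 i \sqrt{26} - 1160 = -1160 - 14 i \sqrt{26}$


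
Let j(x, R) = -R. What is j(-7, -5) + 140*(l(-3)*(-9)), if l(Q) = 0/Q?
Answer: 5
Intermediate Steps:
l(Q) = 0
j(-7, -5) + 140*(l(-3)*(-9)) = -1*(-5) + 140*(0*(-9)) = 5 + 140*0 = 5 + 0 = 5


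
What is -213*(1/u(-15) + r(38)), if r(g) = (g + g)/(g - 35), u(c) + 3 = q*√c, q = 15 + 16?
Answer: -25943755/4808 + 2201*I*√15/4808 ≈ -5396.0 + 1.773*I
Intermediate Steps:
q = 31
u(c) = -3 + 31*√c
r(g) = 2*g/(-35 + g) (r(g) = (2*g)/(-35 + g) = 2*g/(-35 + g))
-213*(1/u(-15) + r(38)) = -213*(1/(-3 + 31*√(-15)) + 2*38/(-35 + 38)) = -213*(1/(-3 + 31*(I*√15)) + 2*38/3) = -213*(1/(-3 + 31*I*√15) + 2*38*(⅓)) = -213*(1/(-3 + 31*I*√15) + 76/3) = -213*(76/3 + 1/(-3 + 31*I*√15)) = -5396 - 213/(-3 + 31*I*√15)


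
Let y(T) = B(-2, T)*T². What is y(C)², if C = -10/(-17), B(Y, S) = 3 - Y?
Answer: 250000/83521 ≈ 2.9933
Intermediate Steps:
C = 10/17 (C = -10*(-1/17) = 10/17 ≈ 0.58823)
y(T) = 5*T² (y(T) = (3 - 1*(-2))*T² = (3 + 2)*T² = 5*T²)
y(C)² = (5*(10/17)²)² = (5*(100/289))² = (500/289)² = 250000/83521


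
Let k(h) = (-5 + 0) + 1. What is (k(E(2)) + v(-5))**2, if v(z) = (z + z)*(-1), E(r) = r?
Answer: 36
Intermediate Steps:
v(z) = -2*z (v(z) = (2*z)*(-1) = -2*z)
k(h) = -4 (k(h) = -5 + 1 = -4)
(k(E(2)) + v(-5))**2 = (-4 - 2*(-5))**2 = (-4 + 10)**2 = 6**2 = 36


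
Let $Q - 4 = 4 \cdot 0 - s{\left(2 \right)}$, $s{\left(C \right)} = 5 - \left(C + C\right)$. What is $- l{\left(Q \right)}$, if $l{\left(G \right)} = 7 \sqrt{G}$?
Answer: $- 7 \sqrt{3} \approx -12.124$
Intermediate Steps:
$s{\left(C \right)} = 5 - 2 C$
$Q = 3$ ($Q = 4 + \left(4 \cdot 0 - \left(5 - 4\right)\right) = 4 + \left(0 - \left(5 - 4\right)\right) = 4 + \left(0 - 1\right) = 4 - 1 = 3$)
$- l{\left(Q \right)} = - 7 \sqrt{3}$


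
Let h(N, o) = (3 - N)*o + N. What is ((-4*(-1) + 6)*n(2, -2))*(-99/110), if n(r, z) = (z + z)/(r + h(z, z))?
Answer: -18/5 ≈ -3.6000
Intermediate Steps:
h(N, o) = N + o*(3 - N) (h(N, o) = o*(3 - N) + N = N + o*(3 - N))
n(r, z) = 2*z/(r - z**2 + 4*z) (n(r, z) = (z + z)/(r + (z + 3*z - z*z)) = (2*z)/(r + (z + 3*z - z**2)) = (2*z)/(r + (-z**2 + 4*z)) = (2*z)/(r - z**2 + 4*z) = 2*z/(r - z**2 + 4*z))
((-4*(-1) + 6)*n(2, -2))*(-99/110) = ((-4*(-1) + 6)*(2*(-2)/(2 - 1*(-2)**2 + 4*(-2))))*(-99/110) = ((4 + 6)*(2*(-2)/(2 - 1*4 - 8)))*(-99*1/110) = (10*(2*(-2)/(2 - 4 - 8)))*(-9/10) = (10*(2*(-2)/(-10)))*(-9/10) = (10*(2*(-2)*(-1/10)))*(-9/10) = (10*(2/5))*(-9/10) = 4*(-9/10) = -18/5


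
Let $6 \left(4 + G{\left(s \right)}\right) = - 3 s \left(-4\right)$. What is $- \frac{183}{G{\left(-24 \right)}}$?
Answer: $\frac{183}{52} \approx 3.5192$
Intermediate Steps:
$G{\left(s \right)} = -4 + 2 s$ ($G{\left(s \right)} = -4 + \frac{- 3 s \left(-4\right)}{6} = -4 + \frac{12 s}{6} = -4 + 2 s$)
$- \frac{183}{G{\left(-24 \right)}} = - \frac{183}{-4 + 2 \left(-24\right)} = - \frac{183}{-4 - 48} = - \frac{183}{-52} = \left(-183\right) \left(- \frac{1}{52}\right) = \frac{183}{52}$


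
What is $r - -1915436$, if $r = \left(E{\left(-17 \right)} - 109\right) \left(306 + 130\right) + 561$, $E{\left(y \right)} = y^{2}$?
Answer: $1994477$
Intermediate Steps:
$r = 79041$ ($r = \left(\left(-17\right)^{2} - 109\right) \left(306 + 130\right) + 561 = \left(289 - 109\right) 436 + 561 = 180 \cdot 436 + 561 = 78480 + 561 = 79041$)
$r - -1915436 = 79041 - -1915436 = 79041 + 1915436 = 1994477$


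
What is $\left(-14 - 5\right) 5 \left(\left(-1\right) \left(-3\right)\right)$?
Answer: $-285$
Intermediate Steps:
$\left(-14 - 5\right) 5 \left(\left(-1\right) \left(-3\right)\right) = - 19 \cdot 5 \cdot 3 = \left(-19\right) 15 = -285$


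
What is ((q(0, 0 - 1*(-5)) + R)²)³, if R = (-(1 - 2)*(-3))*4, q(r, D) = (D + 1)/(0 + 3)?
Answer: 1000000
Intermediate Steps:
q(r, D) = ⅓ + D/3 (q(r, D) = (1 + D)/3 = (1 + D)*(⅓) = ⅓ + D/3)
R = -12 (R = (-1*(-1)*(-3))*4 = (1*(-3))*4 = -3*4 = -12)
((q(0, 0 - 1*(-5)) + R)²)³ = (((⅓ + (0 - 1*(-5))/3) - 12)²)³ = (((⅓ + (0 + 5)/3) - 12)²)³ = (((⅓ + (⅓)*5) - 12)²)³ = (((⅓ + 5/3) - 12)²)³ = ((2 - 12)²)³ = ((-10)²)³ = 100³ = 1000000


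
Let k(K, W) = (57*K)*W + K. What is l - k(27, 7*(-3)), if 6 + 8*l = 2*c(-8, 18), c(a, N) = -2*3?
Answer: 129159/4 ≈ 32290.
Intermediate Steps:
c(a, N) = -6
l = -9/4 (l = -¾ + (2*(-6))/8 = -¾ + (⅛)*(-12) = -¾ - 3/2 = -9/4 ≈ -2.2500)
k(K, W) = K + 57*K*W (k(K, W) = 57*K*W + K = K + 57*K*W)
l - k(27, 7*(-3)) = -9/4 - 27*(1 + 57*(7*(-3))) = -9/4 - 27*(1 + 57*(-21)) = -9/4 - 27*(1 - 1197) = -9/4 - 27*(-1196) = -9/4 - 1*(-32292) = -9/4 + 32292 = 129159/4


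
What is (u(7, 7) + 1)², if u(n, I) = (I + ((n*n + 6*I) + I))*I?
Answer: 541696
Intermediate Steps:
u(n, I) = I*(n² + 8*I) (u(n, I) = (I + ((n² + 6*I) + I))*I = (I + (n² + 7*I))*I = (n² + 8*I)*I = I*(n² + 8*I))
(u(7, 7) + 1)² = (7*(7² + 8*7) + 1)² = (7*(49 + 56) + 1)² = (7*105 + 1)² = (735 + 1)² = 736² = 541696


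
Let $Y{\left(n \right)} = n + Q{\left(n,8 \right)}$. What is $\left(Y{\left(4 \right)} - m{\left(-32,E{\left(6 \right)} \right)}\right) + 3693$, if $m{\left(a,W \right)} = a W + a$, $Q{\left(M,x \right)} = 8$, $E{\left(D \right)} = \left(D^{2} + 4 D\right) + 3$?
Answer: $5753$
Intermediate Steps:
$E{\left(D \right)} = 3 + D^{2} + 4 D$
$m{\left(a,W \right)} = a + W a$ ($m{\left(a,W \right)} = W a + a = a + W a$)
$Y{\left(n \right)} = 8 + n$ ($Y{\left(n \right)} = n + 8 = 8 + n$)
$\left(Y{\left(4 \right)} - m{\left(-32,E{\left(6 \right)} \right)}\right) + 3693 = \left(\left(8 + 4\right) - - 32 \left(1 + \left(3 + 6^{2} + 4 \cdot 6\right)\right)\right) + 3693 = \left(12 - - 32 \left(1 + \left(3 + 36 + 24\right)\right)\right) + 3693 = \left(12 - - 32 \left(1 + 63\right)\right) + 3693 = \left(12 - \left(-32\right) 64\right) + 3693 = \left(12 - -2048\right) + 3693 = \left(12 + 2048\right) + 3693 = 2060 + 3693 = 5753$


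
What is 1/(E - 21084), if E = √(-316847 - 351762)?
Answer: -21084/445203665 - I*√668609/445203665 ≈ -4.7358e-5 - 1.8367e-6*I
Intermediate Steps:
E = I*√668609 (E = √(-668609) = I*√668609 ≈ 817.69*I)
1/(E - 21084) = 1/(I*√668609 - 21084) = 1/(-21084 + I*√668609)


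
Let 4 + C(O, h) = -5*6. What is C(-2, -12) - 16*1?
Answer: -50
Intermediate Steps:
C(O, h) = -34 (C(O, h) = -4 - 5*6 = -4 - 30 = -34)
C(-2, -12) - 16*1 = -34 - 16*1 = -34 - 16 = -50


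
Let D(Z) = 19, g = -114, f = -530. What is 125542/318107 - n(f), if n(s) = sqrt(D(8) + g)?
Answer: 125542/318107 - I*sqrt(95) ≈ 0.39465 - 9.7468*I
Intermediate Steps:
n(s) = I*sqrt(95) (n(s) = sqrt(19 - 114) = sqrt(-95) = I*sqrt(95))
125542/318107 - n(f) = 125542/318107 - I*sqrt(95)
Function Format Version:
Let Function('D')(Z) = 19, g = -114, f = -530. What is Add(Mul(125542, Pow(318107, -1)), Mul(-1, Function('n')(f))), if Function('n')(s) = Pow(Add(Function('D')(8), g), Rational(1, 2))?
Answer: Add(Rational(125542, 318107), Mul(-1, I, Pow(95, Rational(1, 2)))) ≈ Add(0.39465, Mul(-9.7468, I))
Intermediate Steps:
Function('n')(s) = Mul(I, Pow(95, Rational(1, 2))) (Function('n')(s) = Pow(Add(19, -114), Rational(1, 2)) = Pow(-95, Rational(1, 2)) = Mul(I, Pow(95, Rational(1, 2))))
Add(Mul(125542, Pow(318107, -1)), Mul(-1, Function('n')(f))) = Add(Mul(125542, Pow(318107, -1)), Mul(-1, Mul(I, Pow(95, Rational(1, 2))))) = Add(Mul(125542, Rational(1, 318107)), Mul(-1, I, Pow(95, Rational(1, 2)))) = Add(Rational(125542, 318107), Mul(-1, I, Pow(95, Rational(1, 2))))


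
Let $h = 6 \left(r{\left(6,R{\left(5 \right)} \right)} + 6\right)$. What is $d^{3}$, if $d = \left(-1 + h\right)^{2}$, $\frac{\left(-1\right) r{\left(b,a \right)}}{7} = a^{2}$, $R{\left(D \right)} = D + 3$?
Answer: $348677159939827451929$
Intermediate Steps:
$R{\left(D \right)} = 3 + D$
$r{\left(b,a \right)} = - 7 a^{2}$
$h = -2652$ ($h = 6 \left(- 7 \left(3 + 5\right)^{2} + 6\right) = 6 \left(- 7 \cdot 8^{2} + 6\right) = 6 \left(\left(-7\right) 64 + 6\right) = 6 \left(-448 + 6\right) = 6 \left(-442\right) = -2652$)
$d = 7038409$ ($d = \left(-1 - 2652\right)^{2} = \left(-2653\right)^{2} = 7038409$)
$d^{3} = 7038409^{3} = 348677159939827451929$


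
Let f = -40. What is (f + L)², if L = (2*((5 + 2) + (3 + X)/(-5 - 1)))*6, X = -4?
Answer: 2116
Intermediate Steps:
L = 86 (L = (2*((5 + 2) + (3 - 4)/(-5 - 1)))*6 = (2*(7 - 1/(-6)))*6 = (2*(7 - 1*(-⅙)))*6 = (2*(7 + ⅙))*6 = (2*(43/6))*6 = (43/3)*6 = 86)
(f + L)² = (-40 + 86)² = 46² = 2116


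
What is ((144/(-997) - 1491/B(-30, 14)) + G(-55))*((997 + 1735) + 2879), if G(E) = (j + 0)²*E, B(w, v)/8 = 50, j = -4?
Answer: -1977810880597/398800 ≈ -4.9594e+6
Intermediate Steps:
B(w, v) = 400 (B(w, v) = 8*50 = 400)
G(E) = 16*E (G(E) = (-4 + 0)²*E = (-4)²*E = 16*E)
((144/(-997) - 1491/B(-30, 14)) + G(-55))*((997 + 1735) + 2879) = ((144/(-997) - 1491/400) + 16*(-55))*((997 + 1735) + 2879) = ((144*(-1/997) - 1491*1/400) - 880)*(2732 + 2879) = ((-144/997 - 1491/400) - 880)*5611 = (-1544127/398800 - 880)*5611 = -352488127/398800*5611 = -1977810880597/398800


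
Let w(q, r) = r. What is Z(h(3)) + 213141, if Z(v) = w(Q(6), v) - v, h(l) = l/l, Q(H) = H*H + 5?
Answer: 213141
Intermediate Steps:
Q(H) = 5 + H**2 (Q(H) = H**2 + 5 = 5 + H**2)
h(l) = 1
Z(v) = 0 (Z(v) = v - v = 0)
Z(h(3)) + 213141 = 0 + 213141 = 213141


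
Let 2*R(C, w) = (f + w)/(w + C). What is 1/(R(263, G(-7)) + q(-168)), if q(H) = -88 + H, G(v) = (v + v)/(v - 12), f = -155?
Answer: -10022/2568563 ≈ -0.0039018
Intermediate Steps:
G(v) = 2*v/(-12 + v) (G(v) = (2*v)/(-12 + v) = 2*v/(-12 + v))
R(C, w) = (-155 + w)/(2*(C + w)) (R(C, w) = ((-155 + w)/(w + C))/2 = ((-155 + w)/(C + w))/2 = (-155 + w)/(2*(C + w)))
1/(R(263, G(-7)) + q(-168)) = 1/((-155 + 2*(-7)/(-12 - 7))/(2*(263 + 2*(-7)/(-12 - 7))) + (-88 - 168)) = 1/((-155 + 2*(-7)/(-19))/(2*(263 + 2*(-7)/(-19))) - 256) = 1/((-155 + 2*(-7)*(-1/19))/(2*(263 + 2*(-7)*(-1/19))) - 256) = 1/((-155 + 14/19)/(2*(263 + 14/19)) - 256) = 1/((1/2)*(-2931/19)/(5011/19) - 256) = 1/((1/2)*(19/5011)*(-2931/19) - 256) = 1/(-2931/10022 - 256) = 1/(-2568563/10022) = -10022/2568563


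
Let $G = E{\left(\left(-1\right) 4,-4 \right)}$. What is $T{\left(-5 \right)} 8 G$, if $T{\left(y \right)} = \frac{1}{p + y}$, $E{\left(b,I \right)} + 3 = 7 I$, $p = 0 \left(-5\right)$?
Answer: $\frac{248}{5} \approx 49.6$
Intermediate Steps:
$p = 0$
$E{\left(b,I \right)} = -3 + 7 I$
$G = -31$ ($G = -3 + 7 \left(-4\right) = -3 - 28 = -31$)
$T{\left(y \right)} = \frac{1}{y}$ ($T{\left(y \right)} = \frac{1}{0 + y} = \frac{1}{y}$)
$T{\left(-5 \right)} 8 G = \frac{1}{-5} \cdot 8 \left(-31\right) = \left(- \frac{1}{5}\right) 8 \left(-31\right) = \left(- \frac{8}{5}\right) \left(-31\right) = \frac{248}{5}$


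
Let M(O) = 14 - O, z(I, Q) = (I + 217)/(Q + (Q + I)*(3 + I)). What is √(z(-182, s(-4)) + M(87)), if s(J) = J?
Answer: 3*I*√359551974/6658 ≈ 8.5439*I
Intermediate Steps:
z(I, Q) = (217 + I)/(Q + (3 + I)*(I + Q)) (z(I, Q) = (217 + I)/(Q + (I + Q)*(3 + I)) = (217 + I)/(Q + (3 + I)*(I + Q)))
√(z(-182, s(-4)) + M(87)) = √((217 - 182)/((-182)² + 3*(-182) + 4*(-4) - 182*(-4)) + (14 - 1*87)) = √(35/(33124 - 546 - 16 + 728) + (14 - 87)) = √(35/33290 - 73) = √((1/33290)*35 - 73) = √(7/6658 - 73) = √(-486027/6658) = 3*I*√359551974/6658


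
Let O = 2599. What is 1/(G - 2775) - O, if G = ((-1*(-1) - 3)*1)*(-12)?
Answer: -7149850/2751 ≈ -2599.0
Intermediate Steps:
G = 24 (G = ((1 - 3)*1)*(-12) = -2*1*(-12) = -2*(-12) = 24)
1/(G - 2775) - O = 1/(24 - 2775) - 1*2599 = 1/(-2751) - 2599 = -1/2751 - 2599 = -7149850/2751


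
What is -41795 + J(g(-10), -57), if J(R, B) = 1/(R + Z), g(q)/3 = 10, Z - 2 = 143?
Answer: -7314124/175 ≈ -41795.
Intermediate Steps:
Z = 145 (Z = 2 + 143 = 145)
g(q) = 30 (g(q) = 3*10 = 30)
J(R, B) = 1/(145 + R) (J(R, B) = 1/(R + 145) = 1/(145 + R))
-41795 + J(g(-10), -57) = -41795 + 1/(145 + 30) = -41795 + 1/175 = -7314124/175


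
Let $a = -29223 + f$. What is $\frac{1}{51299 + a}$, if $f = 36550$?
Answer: $\frac{1}{58626} \approx 1.7057 \cdot 10^{-5}$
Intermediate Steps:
$a = 7327$ ($a = -29223 + 36550 = 7327$)
$\frac{1}{51299 + a} = \frac{1}{51299 + 7327} = \frac{1}{58626}$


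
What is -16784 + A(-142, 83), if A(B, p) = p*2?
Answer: -16618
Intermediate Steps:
A(B, p) = 2*p
-16784 + A(-142, 83) = -16784 + 2*83 = -16784 + 166 = -16618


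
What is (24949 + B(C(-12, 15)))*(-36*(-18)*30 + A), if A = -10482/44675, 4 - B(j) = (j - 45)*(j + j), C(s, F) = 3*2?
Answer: 22077414459078/44675 ≈ 4.9418e+8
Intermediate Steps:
C(s, F) = 6
B(j) = 4 - 2*j*(-45 + j) (B(j) = 4 - (j - 45)*(j + j) = 4 - (-45 + j)*2*j = 4 - 2*j*(-45 + j))
A = -10482/44675 (A = -10482*1/44675 = -10482/44675 ≈ -0.23463)
(24949 + B(C(-12, 15)))*(-36*(-18)*30 + A) = (24949 + (4 - 2*6**2 + 90*6))*(-36*(-18)*30 - 10482/44675) = (24949 + (4 - 2*36 + 540))*(648*30 - 10482/44675) = (24949 + (4 - 72 + 540))*(19440 - 10482/44675) = (24949 + 472)*(868471518/44675) = 25421*(868471518/44675) = 22077414459078/44675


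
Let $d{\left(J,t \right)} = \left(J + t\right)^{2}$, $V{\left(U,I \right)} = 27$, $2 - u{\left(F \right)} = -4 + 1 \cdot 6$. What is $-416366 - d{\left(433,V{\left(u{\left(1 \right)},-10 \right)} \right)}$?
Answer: $-627966$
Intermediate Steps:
$u{\left(F \right)} = 0$ ($u{\left(F \right)} = 2 - \left(-4 + 1 \cdot 6\right) = 2 - \left(-4 + 6\right) = 2 - 2 = 0$)
$-416366 - d{\left(433,V{\left(u{\left(1 \right)},-10 \right)} \right)} = -416366 - \left(433 + 27\right)^{2} = -416366 - 460^{2} = -416366 - 211600 = -627966$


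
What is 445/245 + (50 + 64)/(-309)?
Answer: 7305/5047 ≈ 1.4474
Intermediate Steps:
445/245 + (50 + 64)/(-309) = 445*(1/245) + 114*(-1/309) = 89/49 - 38/103 = 7305/5047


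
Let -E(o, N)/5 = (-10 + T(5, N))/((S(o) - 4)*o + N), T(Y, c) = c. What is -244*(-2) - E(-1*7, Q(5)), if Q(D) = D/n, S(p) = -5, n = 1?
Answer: 33159/68 ≈ 487.63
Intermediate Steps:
Q(D) = D (Q(D) = D/1 = D*1 = D)
E(o, N) = -5*(-10 + N)/(N - 9*o) (E(o, N) = -5*(-10 + N)/((-5 - 4)*o + N) = -5*(-10 + N)/(-9*o + N) = -5*(-10 + N)/(N - 9*o))
-244*(-2) - E(-1*7, Q(5)) = -244*(-2) - 5*(10 - 1*5)/(5 - (-9)*7) = 488 - 5*(10 - 5)/(5 - 9*(-7)) = 488 - 5*5/(5 + 63) = 488 - 5*5/68 = 488 - 1*25/68 = 488 - 25/68 = 33159/68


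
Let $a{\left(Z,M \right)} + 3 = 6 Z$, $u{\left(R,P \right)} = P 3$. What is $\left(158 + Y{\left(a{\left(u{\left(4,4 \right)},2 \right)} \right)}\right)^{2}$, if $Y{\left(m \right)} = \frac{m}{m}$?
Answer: $25281$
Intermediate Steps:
$u{\left(R,P \right)} = 3 P$
$a{\left(Z,M \right)} = -3 + 6 Z$
$Y{\left(m \right)} = 1$
$\left(158 + Y{\left(a{\left(u{\left(4,4 \right)},2 \right)} \right)}\right)^{2} = \left(158 + 1\right)^{2} = 159^{2} = 25281$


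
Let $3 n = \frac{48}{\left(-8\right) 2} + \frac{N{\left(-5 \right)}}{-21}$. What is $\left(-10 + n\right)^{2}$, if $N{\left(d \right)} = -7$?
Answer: $\frac{9604}{81} \approx 118.57$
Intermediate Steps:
$n = - \frac{8}{9}$ ($n = \frac{\frac{48}{\left(-8\right) 2} - \frac{7}{-21}}{3} = \frac{\frac{48}{-16} - - \frac{1}{3}}{3} = \frac{48 \left(- \frac{1}{16}\right) + \frac{1}{3}}{3} = \frac{-3 + \frac{1}{3}}{3} = \frac{1}{3} \left(- \frac{8}{3}\right) = - \frac{8}{9} \approx -0.88889$)
$\left(-10 + n\right)^{2} = \left(-10 - \frac{8}{9}\right)^{2} = \left(- \frac{98}{9}\right)^{2} = \frac{9604}{81}$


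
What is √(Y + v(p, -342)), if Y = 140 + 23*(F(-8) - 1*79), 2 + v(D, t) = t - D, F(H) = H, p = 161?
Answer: 13*I*√14 ≈ 48.642*I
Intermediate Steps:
v(D, t) = -2 + t - D (v(D, t) = -2 + (t - D) = -2 + t - D)
Y = -1861 (Y = 140 + 23*(-8 - 1*79) = 140 + 23*(-8 - 79) = 140 + 23*(-87) = 140 - 2001 = -1861)
√(Y + v(p, -342)) = √(-1861 + (-2 - 342 - 1*161)) = √(-1861 + (-2 - 342 - 161)) = √(-1861 - 505) = √(-2366) = 13*I*√14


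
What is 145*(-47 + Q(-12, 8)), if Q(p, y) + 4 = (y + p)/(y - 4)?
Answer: -7540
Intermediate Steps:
Q(p, y) = -4 + (p + y)/(-4 + y) (Q(p, y) = -4 + (y + p)/(y - 4) = -4 + (p + y)/(-4 + y))
145*(-47 + Q(-12, 8)) = 145*(-47 + (16 - 12 - 3*8)/(-4 + 8)) = 145*(-47 + (16 - 12 - 24)/4) = 145*(-47 + (¼)*(-20)) = 145*(-47 - 5) = 145*(-52) = -7540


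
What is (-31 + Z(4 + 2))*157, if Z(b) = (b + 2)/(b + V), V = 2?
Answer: -4710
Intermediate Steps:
Z(b) = 1 (Z(b) = (b + 2)/(b + 2) = (2 + b)/(2 + b) = 1)
(-31 + Z(4 + 2))*157 = (-31 + 1)*157 = -30*157 = -4710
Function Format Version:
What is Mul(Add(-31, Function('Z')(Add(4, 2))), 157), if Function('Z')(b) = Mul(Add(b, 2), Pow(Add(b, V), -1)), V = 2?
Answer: -4710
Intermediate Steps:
Function('Z')(b) = 1 (Function('Z')(b) = Mul(Add(b, 2), Pow(Add(b, 2), -1)) = Mul(Add(2, b), Pow(Add(2, b), -1)) = 1)
Mul(Add(-31, Function('Z')(Add(4, 2))), 157) = Mul(Add(-31, 1), 157) = Mul(-30, 157) = -4710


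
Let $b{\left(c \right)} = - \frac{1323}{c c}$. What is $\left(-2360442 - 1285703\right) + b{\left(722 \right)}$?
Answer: $- \frac{1900677051503}{521284} \approx -3.6461 \cdot 10^{6}$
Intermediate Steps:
$b{\left(c \right)} = - \frac{1323}{c^{2}}$
$\left(-2360442 - 1285703\right) + b{\left(722 \right)} = \left(-2360442 - 1285703\right) - \frac{1323}{521284} = -3646145 - \frac{1323}{521284} = - \frac{1900677051503}{521284}$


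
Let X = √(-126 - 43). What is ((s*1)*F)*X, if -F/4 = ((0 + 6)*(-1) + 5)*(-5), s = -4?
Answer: 1040*I ≈ 1040.0*I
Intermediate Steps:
X = 13*I (X = √(-169) = 13*I ≈ 13.0*I)
F = -20 (F = -4*((0 + 6)*(-1) + 5)*(-5) = -4*(6*(-1) + 5)*(-5) = -4*(-6 + 5)*(-5) = -(-4)*(-5) = -4*5 = -20)
((s*1)*F)*X = (-4*1*(-20))*(13*I) = (-4*(-20))*(13*I) = 80*(13*I) = 1040*I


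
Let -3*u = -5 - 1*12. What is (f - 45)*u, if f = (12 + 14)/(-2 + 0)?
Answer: -986/3 ≈ -328.67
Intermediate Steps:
u = 17/3 (u = -(-5 - 1*12)/3 = -(-5 - 12)/3 = -⅓*(-17) = 17/3 ≈ 5.6667)
f = -13 (f = 26/(-2) = 26*(-½) = -13)
(f - 45)*u = (-13 - 45)*(17/3) = -58*17/3 = -986/3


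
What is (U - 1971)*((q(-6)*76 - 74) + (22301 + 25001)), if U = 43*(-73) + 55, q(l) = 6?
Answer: -241042620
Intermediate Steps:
U = -3084 (U = -3139 + 55 = -3084)
(U - 1971)*((q(-6)*76 - 74) + (22301 + 25001)) = (-3084 - 1971)*((6*76 - 74) + (22301 + 25001)) = -5055*((456 - 74) + 47302) = -5055*(382 + 47302) = -5055*47684 = -241042620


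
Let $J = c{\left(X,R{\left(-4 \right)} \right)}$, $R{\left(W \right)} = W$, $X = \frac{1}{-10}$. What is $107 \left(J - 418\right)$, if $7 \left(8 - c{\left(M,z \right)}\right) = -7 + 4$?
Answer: $- \frac{306769}{7} \approx -43824.0$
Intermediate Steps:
$X = - \frac{1}{10} \approx -0.1$
$c{\left(M,z \right)} = \frac{59}{7}$ ($c{\left(M,z \right)} = 8 - \frac{-7 + 4}{7} = 8 - - \frac{3}{7} = 8 + \frac{3}{7} = \frac{59}{7}$)
$J = \frac{59}{7} \approx 8.4286$
$107 \left(J - 418\right) = 107 \left(\frac{59}{7} - 418\right) = 107 \left(- \frac{2867}{7}\right) = - \frac{306769}{7}$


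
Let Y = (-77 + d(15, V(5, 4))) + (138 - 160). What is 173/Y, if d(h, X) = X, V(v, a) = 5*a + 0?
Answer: -173/79 ≈ -2.1899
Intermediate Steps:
V(v, a) = 5*a
Y = -79 (Y = (-77 + 5*4) + (138 - 160) = (-77 + 20) - 22 = -57 - 22 = -79)
173/Y = 173/(-79) = 173*(-1/79) = -173/79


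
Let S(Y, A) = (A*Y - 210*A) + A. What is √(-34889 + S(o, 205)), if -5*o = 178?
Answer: 6*I*√2362 ≈ 291.6*I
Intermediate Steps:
o = -178/5 (o = -⅕*178 = -178/5 ≈ -35.600)
S(Y, A) = -209*A + A*Y (S(Y, A) = (-210*A + A*Y) + A = -209*A + A*Y)
√(-34889 + S(o, 205)) = √(-34889 + 205*(-209 - 178/5)) = √(-34889 + 205*(-1223/5)) = √(-34889 - 50143) = √(-85032) = 6*I*√2362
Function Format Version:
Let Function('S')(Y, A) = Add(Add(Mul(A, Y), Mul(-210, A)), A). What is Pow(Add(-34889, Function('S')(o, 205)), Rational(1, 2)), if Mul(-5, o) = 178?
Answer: Mul(6, I, Pow(2362, Rational(1, 2))) ≈ Mul(291.60, I)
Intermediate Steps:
o = Rational(-178, 5) (o = Mul(Rational(-1, 5), 178) = Rational(-178, 5) ≈ -35.600)
Function('S')(Y, A) = Add(Mul(-209, A), Mul(A, Y)) (Function('S')(Y, A) = Add(Add(Mul(-210, A), Mul(A, Y)), A) = Add(Mul(-209, A), Mul(A, Y)))
Pow(Add(-34889, Function('S')(o, 205)), Rational(1, 2)) = Pow(Add(-34889, Mul(205, Add(-209, Rational(-178, 5)))), Rational(1, 2)) = Pow(Add(-34889, Mul(205, Rational(-1223, 5))), Rational(1, 2)) = Pow(Add(-34889, -50143), Rational(1, 2)) = Pow(-85032, Rational(1, 2)) = Mul(6, I, Pow(2362, Rational(1, 2)))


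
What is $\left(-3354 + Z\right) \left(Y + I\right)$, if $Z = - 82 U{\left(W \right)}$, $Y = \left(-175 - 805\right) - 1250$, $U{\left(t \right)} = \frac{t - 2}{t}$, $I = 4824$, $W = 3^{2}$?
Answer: $- \frac{79791440}{9} \approx -8.8657 \cdot 10^{6}$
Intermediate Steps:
$W = 9$
$U{\left(t \right)} = \frac{-2 + t}{t}$ ($U{\left(t \right)} = \frac{t - 2}{t} = \frac{-2 + t}{t}$)
$Y = -2230$ ($Y = \left(-175 - 805\right) - 1250 = -980 - 1250 = -2230$)
$Z = - \frac{574}{9}$ ($Z = - 82 \frac{-2 + 9}{9} = - 82 \cdot \frac{1}{9} \cdot 7 = \left(-82\right) \frac{7}{9} = - \frac{574}{9} \approx -63.778$)
$\left(-3354 + Z\right) \left(Y + I\right) = \left(-3354 - \frac{574}{9}\right) \left(-2230 + 4824\right) = \left(- \frac{30760}{9}\right) 2594 = - \frac{79791440}{9}$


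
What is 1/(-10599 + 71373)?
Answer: 1/60774 ≈ 1.6454e-5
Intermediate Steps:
1/(-10599 + 71373) = 1/60774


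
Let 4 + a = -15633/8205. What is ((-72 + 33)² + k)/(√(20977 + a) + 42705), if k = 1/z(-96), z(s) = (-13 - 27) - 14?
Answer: 1065887167475/29926852244586 - 82133*√39217126710/134670835100637 ≈ 0.035496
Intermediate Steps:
a = -16151/2735 (a = -4 - 15633/8205 = -4 - 15633*1/8205 = -4 - 5211/2735 = -16151/2735 ≈ -5.9053)
z(s) = -54 (z(s) = -40 - 14 = -54)
k = -1/54 (k = 1/(-54) = -1/54 ≈ -0.018519)
((-72 + 33)² + k)/(√(20977 + a) + 42705) = ((-72 + 33)² - 1/54)/(√(20977 - 16151/2735) + 42705) = ((-39)² - 1/54)/(√(57355944/2735) + 42705) = (1521 - 1/54)/(2*√39217126710/2735 + 42705) = 82133/(54*(42705 + 2*√39217126710/2735))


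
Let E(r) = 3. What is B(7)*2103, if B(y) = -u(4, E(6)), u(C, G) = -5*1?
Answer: 10515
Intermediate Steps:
u(C, G) = -5
B(y) = 5 (B(y) = -1*(-5) = 5)
B(7)*2103 = 5*2103 = 10515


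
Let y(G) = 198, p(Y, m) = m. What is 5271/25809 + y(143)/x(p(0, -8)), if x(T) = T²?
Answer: 129703/39328 ≈ 3.2980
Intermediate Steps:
5271/25809 + y(143)/x(p(0, -8)) = 5271/25809 + 198/((-8)²) = 5271*(1/25809) + 198/64 = 251/1229 + 198*(1/64) = 251/1229 + 99/32 = 129703/39328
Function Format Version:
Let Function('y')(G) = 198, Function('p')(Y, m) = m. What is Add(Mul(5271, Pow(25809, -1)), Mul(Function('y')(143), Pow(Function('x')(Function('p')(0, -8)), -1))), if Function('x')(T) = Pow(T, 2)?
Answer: Rational(129703, 39328) ≈ 3.2980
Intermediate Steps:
Add(Mul(5271, Pow(25809, -1)), Mul(Function('y')(143), Pow(Function('x')(Function('p')(0, -8)), -1))) = Add(Mul(5271, Pow(25809, -1)), Mul(198, Pow(Pow(-8, 2), -1))) = Add(Mul(5271, Rational(1, 25809)), Mul(198, Pow(64, -1))) = Add(Rational(251, 1229), Mul(198, Rational(1, 64))) = Add(Rational(251, 1229), Rational(99, 32)) = Rational(129703, 39328)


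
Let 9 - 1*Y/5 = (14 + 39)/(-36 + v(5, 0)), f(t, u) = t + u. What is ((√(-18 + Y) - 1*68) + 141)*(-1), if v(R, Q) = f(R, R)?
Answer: -73 - √25142/26 ≈ -79.099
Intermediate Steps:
v(R, Q) = 2*R (v(R, Q) = R + R = 2*R)
Y = 1435/26 (Y = 45 - 5*(14 + 39)/(-36 + 2*5) = 45 - 265/(-36 + 10) = 45 - 265/(-26) = 45 - 265*(-1)/26 = 45 - 5*(-53/26) = 45 + 265/26 = 1435/26 ≈ 55.192)
((√(-18 + Y) - 1*68) + 141)*(-1) = ((√(-18 + 1435/26) - 1*68) + 141)*(-1) = ((√(967/26) - 68) + 141)*(-1) = ((√25142/26 - 68) + 141)*(-1) = ((-68 + √25142/26) + 141)*(-1) = (73 + √25142/26)*(-1) = -73 - √25142/26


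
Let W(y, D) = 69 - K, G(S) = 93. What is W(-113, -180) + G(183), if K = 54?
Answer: 108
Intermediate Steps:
W(y, D) = 15 (W(y, D) = 69 - 1*54 = 69 - 54 = 15)
W(-113, -180) + G(183) = 15 + 93 = 108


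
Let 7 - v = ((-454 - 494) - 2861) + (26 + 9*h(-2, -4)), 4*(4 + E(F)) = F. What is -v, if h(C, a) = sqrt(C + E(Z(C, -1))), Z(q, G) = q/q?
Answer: -3790 + 9*I*sqrt(23)/2 ≈ -3790.0 + 21.581*I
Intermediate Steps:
Z(q, G) = 1
E(F) = -4 + F/4
h(C, a) = sqrt(-15/4 + C) (h(C, a) = sqrt(C + (-4 + (1/4)*1)) = sqrt(C + (-4 + 1/4)) = sqrt(C - 15/4) = sqrt(-15/4 + C))
v = 3790 - 9*I*sqrt(23)/2 (v = 7 - (((-454 - 494) - 2861) + (26 + 9*(sqrt(-15 + 4*(-2))/2))) = 7 - ((-948 - 2861) + (26 + 9*(sqrt(-15 - 8)/2))) = 7 - (-3809 + (26 + 9*(sqrt(-23)/2))) = 7 - (-3809 + (26 + 9*((I*sqrt(23))/2))) = 7 - (-3809 + (26 + 9*(I*sqrt(23)/2))) = 7 - (-3809 + (26 + 9*I*sqrt(23)/2)) = 7 - (-3783 + 9*I*sqrt(23)/2) = 7 + (3783 - 9*I*sqrt(23)/2) = 3790 - 9*I*sqrt(23)/2 ≈ 3790.0 - 21.581*I)
-v = -(3790 - 9*I*sqrt(23)/2) = -3790 + 9*I*sqrt(23)/2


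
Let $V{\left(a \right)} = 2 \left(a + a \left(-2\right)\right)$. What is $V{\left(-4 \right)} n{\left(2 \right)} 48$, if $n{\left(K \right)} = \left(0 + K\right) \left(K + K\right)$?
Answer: $3072$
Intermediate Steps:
$n{\left(K \right)} = 2 K^{2}$ ($n{\left(K \right)} = K 2 K = 2 K^{2}$)
$V{\left(a \right)} = - 2 a$ ($V{\left(a \right)} = 2 \left(a - 2 a\right) = 2 \left(- a\right) = - 2 a$)
$V{\left(-4 \right)} n{\left(2 \right)} 48 = \left(-2\right) \left(-4\right) 2 \cdot 2^{2} \cdot 48 = 8 \cdot 2 \cdot 4 \cdot 48 = 8 \cdot 8 \cdot 48 = 64 \cdot 48 = 3072$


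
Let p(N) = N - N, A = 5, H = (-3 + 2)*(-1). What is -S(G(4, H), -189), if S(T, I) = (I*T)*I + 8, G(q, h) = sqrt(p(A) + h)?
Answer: -35729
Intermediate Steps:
H = 1 (H = -1*(-1) = 1)
p(N) = 0
G(q, h) = sqrt(h) (G(q, h) = sqrt(0 + h) = sqrt(h))
S(T, I) = 8 + T*I**2 (S(T, I) = T*I**2 + 8 = 8 + T*I**2)
-S(G(4, H), -189) = -(8 + sqrt(1)*(-189)**2) = -(8 + 1*35721) = -(8 + 35721) = -1*35729 = -35729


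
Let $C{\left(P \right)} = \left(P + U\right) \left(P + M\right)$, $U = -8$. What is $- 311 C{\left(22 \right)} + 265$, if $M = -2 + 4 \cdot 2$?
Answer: $-121647$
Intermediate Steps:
$M = 6$ ($M = -2 + 8 = 6$)
$C{\left(P \right)} = \left(-8 + P\right) \left(6 + P\right)$ ($C{\left(P \right)} = \left(P - 8\right) \left(P + 6\right) = \left(-8 + P\right) \left(6 + P\right)$)
$- 311 C{\left(22 \right)} + 265 = - 311 \left(-48 + 22^{2} - 44\right) + 265 = - 311 \left(-48 + 484 - 44\right) + 265 = \left(-311\right) 392 + 265 = -121912 + 265 = -121647$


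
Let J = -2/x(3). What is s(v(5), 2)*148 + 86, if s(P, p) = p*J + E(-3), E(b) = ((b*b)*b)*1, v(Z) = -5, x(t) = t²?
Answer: -35782/9 ≈ -3975.8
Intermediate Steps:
J = -2/9 (J = -2/(3²) = -2/9 ≈ -0.22222)
E(b) = b³ (E(b) = (b²*b)*1 = b³*1 = b³)
s(P, p) = -27 - 2*p/9 (s(P, p) = p*(-2/9) + (-3)³ = -2*p/9 - 27 = -27 - 2*p/9)
s(v(5), 2)*148 + 86 = (-27 - 2/9*2)*148 + 86 = (-27 - 4/9)*148 + 86 = -247/9*148 + 86 = -36556/9 + 86 = -35782/9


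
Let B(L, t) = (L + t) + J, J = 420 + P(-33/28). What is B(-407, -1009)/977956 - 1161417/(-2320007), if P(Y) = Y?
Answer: 31738035346809/63528213439376 ≈ 0.49959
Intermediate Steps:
J = 11727/28 (J = 420 - 33/28 = 11727/28 ≈ 418.82)
B(L, t) = 11727/28 + L + t (B(L, t) = (L + t) + 11727/28 = 11727/28 + L + t)
B(-407, -1009)/977956 - 1161417/(-2320007) = (11727/28 - 407 - 1009)/977956 - 1161417/(-2320007) = -27921/28*1/977956 - 1161417*(-1/2320007) = -27921/27382768 + 1161417/2320007 = 31738035346809/63528213439376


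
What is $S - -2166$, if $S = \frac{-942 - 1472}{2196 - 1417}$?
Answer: $\frac{1684900}{779} \approx 2162.9$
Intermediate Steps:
$S = - \frac{2414}{779} \approx -3.0988$
$S - -2166 = - \frac{2414}{779} - -2166 = - \frac{2414}{779} + 2166 = \frac{1684900}{779}$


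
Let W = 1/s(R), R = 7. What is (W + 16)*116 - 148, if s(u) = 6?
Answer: 5182/3 ≈ 1727.3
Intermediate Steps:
W = ⅙ (W = 1/6 = ⅙ ≈ 0.16667)
(W + 16)*116 - 148 = (⅙ + 16)*116 - 148 = (97/6)*116 - 148 = 5626/3 - 148 = 5182/3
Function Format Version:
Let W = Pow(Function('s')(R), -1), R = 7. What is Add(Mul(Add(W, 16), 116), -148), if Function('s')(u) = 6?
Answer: Rational(5182, 3) ≈ 1727.3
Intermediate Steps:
W = Rational(1, 6) (W = Pow(6, -1) = Rational(1, 6) ≈ 0.16667)
Add(Mul(Add(W, 16), 116), -148) = Add(Mul(Add(Rational(1, 6), 16), 116), -148) = Add(Mul(Rational(97, 6), 116), -148) = Add(Rational(5626, 3), -148) = Rational(5182, 3)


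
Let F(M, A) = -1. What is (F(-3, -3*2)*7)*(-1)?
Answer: 7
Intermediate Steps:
(F(-3, -3*2)*7)*(-1) = -1*7*(-1) = -7*(-1) = 7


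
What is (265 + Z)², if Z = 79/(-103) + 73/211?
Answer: 33063592509025/472323289 ≈ 70002.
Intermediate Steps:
Z = -9150/21733 (Z = 79*(-1/103) + 73*(1/211) = -79/103 + 73/211 = -9150/21733 ≈ -0.42102)
(265 + Z)² = (265 - 9150/21733)² = (5750095/21733)² = 33063592509025/472323289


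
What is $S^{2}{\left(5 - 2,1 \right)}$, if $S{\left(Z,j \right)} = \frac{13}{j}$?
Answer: $169$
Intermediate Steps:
$S^{2}{\left(5 - 2,1 \right)} = \left(\frac{13}{1}\right)^{2} = \left(13 \cdot 1\right)^{2} = 13^{2} = 169$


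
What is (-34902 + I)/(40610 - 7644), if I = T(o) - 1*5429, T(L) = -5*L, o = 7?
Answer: -20183/16483 ≈ -1.2245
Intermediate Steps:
I = -5464 (I = -5*7 - 1*5429 = -35 - 5429 = -5464)
(-34902 + I)/(40610 - 7644) = (-34902 - 5464)/(40610 - 7644) = -40366/32966 = -40366*1/32966 = -20183/16483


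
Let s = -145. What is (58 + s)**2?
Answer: 7569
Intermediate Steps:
(58 + s)**2 = (58 - 145)**2 = (-87)**2 = 7569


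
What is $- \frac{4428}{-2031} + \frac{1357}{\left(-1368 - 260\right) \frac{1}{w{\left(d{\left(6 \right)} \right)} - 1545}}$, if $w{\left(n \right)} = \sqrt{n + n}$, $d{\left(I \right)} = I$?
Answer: $\frac{1421777433}{1102156} - \frac{1357 \sqrt{3}}{814} \approx 1287.1$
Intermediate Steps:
$w{\left(n \right)} = \sqrt{2} \sqrt{n}$ ($w{\left(n \right)} = \sqrt{2 n} = \sqrt{2} \sqrt{n}$)
$- \frac{4428}{-2031} + \frac{1357}{\left(-1368 - 260\right) \frac{1}{w{\left(d{\left(6 \right)} \right)} - 1545}} = - \frac{4428}{-2031} + \frac{1357}{\left(-1368 - 260\right) \frac{1}{\sqrt{2} \sqrt{6} - 1545}} = \left(-4428\right) \left(- \frac{1}{2031}\right) + \frac{1357}{\left(-1628\right) \frac{1}{2 \sqrt{3} - 1545}} = \frac{1476}{677} + \frac{1357}{\left(-1628\right) \frac{1}{-1545 + 2 \sqrt{3}}} = \frac{1476}{677} + 1357 \left(\frac{1545}{1628} - \frac{\sqrt{3}}{814}\right) = \frac{1476}{677} + \left(\frac{2096565}{1628} - \frac{1357 \sqrt{3}}{814}\right) = \frac{1421777433}{1102156} - \frac{1357 \sqrt{3}}{814}$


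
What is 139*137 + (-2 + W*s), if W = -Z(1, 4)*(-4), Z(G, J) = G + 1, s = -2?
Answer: 19025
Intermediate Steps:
Z(G, J) = 1 + G
W = 8 (W = -(1 + 1)*(-4) = -1*2*(-4) = -2*(-4) = 8)
139*137 + (-2 + W*s) = 139*137 + (-2 + 8*(-2)) = 19043 + (-2 - 16) = 19043 - 18 = 19025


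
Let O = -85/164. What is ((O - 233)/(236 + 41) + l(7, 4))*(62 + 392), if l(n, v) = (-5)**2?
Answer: 249110481/22714 ≈ 10967.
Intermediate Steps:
O = -85/164 (O = -85*1/164 = -85/164 ≈ -0.51829)
l(n, v) = 25
((O - 233)/(236 + 41) + l(7, 4))*(62 + 392) = ((-85/164 - 233)/(236 + 41) + 25)*(62 + 392) = (-38297/164/277 + 25)*454 = (-38297/164*1/277 + 25)*454 = (-38297/45428 + 25)*454 = (1097403/45428)*454 = 249110481/22714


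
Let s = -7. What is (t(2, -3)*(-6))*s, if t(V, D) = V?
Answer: 84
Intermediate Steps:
(t(2, -3)*(-6))*s = (2*(-6))*(-7) = -12*(-7) = 84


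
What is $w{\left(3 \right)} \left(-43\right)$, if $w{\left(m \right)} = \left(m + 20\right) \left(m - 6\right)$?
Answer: $2967$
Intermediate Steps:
$w{\left(m \right)} = \left(-6 + m\right) \left(20 + m\right)$ ($w{\left(m \right)} = \left(20 + m\right) \left(-6 + m\right) = \left(-6 + m\right) \left(20 + m\right)$)
$w{\left(3 \right)} \left(-43\right) = \left(-120 + 3^{2} + 14 \cdot 3\right) \left(-43\right) = \left(-120 + 9 + 42\right) \left(-43\right) = \left(-69\right) \left(-43\right) = 2967$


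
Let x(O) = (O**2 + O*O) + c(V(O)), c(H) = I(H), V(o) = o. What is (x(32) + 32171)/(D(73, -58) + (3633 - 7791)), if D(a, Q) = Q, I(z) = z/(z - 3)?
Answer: -992383/122264 ≈ -8.1167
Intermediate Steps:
I(z) = z/(-3 + z)
c(H) = H/(-3 + H)
x(O) = 2*O**2 + O/(-3 + O) (x(O) = (O**2 + O*O) + O/(-3 + O) = (O**2 + O**2) + O/(-3 + O) = 2*O**2 + O/(-3 + O))
(x(32) + 32171)/(D(73, -58) + (3633 - 7791)) = (32*(1 + 2*32*(-3 + 32))/(-3 + 32) + 32171)/(-58 + (3633 - 7791)) = (32*(1 + 2*32*29)/29 + 32171)/(-58 - 4158) = (32*(1/29)*(1 + 1856) + 32171)/(-4216) = (32*(1/29)*1857 + 32171)*(-1/4216) = (59424/29 + 32171)*(-1/4216) = (992383/29)*(-1/4216) = -992383/122264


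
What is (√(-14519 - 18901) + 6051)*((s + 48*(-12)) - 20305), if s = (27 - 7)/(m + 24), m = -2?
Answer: -1389799731/11 - 459362*I*√8355/11 ≈ -1.2635e+8 - 3.8171e+6*I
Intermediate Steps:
s = 10/11 (s = (27 - 7)/(-2 + 24) = 20/22 = 20*(1/22) = 10/11 ≈ 0.90909)
(√(-14519 - 18901) + 6051)*((s + 48*(-12)) - 20305) = (√(-14519 - 18901) + 6051)*((10/11 + 48*(-12)) - 20305) = (√(-33420) + 6051)*((10/11 - 576) - 20305) = (2*I*√8355 + 6051)*(-6326/11 - 20305) = (6051 + 2*I*√8355)*(-229681/11) = -1389799731/11 - 459362*I*√8355/11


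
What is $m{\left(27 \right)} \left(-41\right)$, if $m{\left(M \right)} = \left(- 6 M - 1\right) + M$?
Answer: $5576$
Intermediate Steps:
$m{\left(M \right)} = -1 - 5 M$ ($m{\left(M \right)} = \left(-1 - 6 M\right) + M = -1 - 5 M$)
$m{\left(27 \right)} \left(-41\right) = \left(-1 - 135\right) \left(-41\right) = \left(-136\right) \left(-41\right) = 5576$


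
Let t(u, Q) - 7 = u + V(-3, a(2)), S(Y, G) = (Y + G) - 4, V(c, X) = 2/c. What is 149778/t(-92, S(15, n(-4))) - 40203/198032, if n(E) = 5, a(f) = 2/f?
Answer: -88992842859/50894224 ≈ -1748.6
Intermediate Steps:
S(Y, G) = -4 + G + Y (S(Y, G) = (G + Y) - 4 = -4 + G + Y)
t(u, Q) = 19/3 + u (t(u, Q) = 7 + (u + 2/(-3)) = 7 + (u + 2*(-1/3)) = 7 + (u - 2/3) = 7 + (-2/3 + u) = 19/3 + u)
149778/t(-92, S(15, n(-4))) - 40203/198032 = 149778/(19/3 - 92) - 40203/198032 = 149778/(-257/3) - 40203*1/198032 = 149778*(-3/257) - 40203/198032 = -449334/257 - 40203/198032 = -88992842859/50894224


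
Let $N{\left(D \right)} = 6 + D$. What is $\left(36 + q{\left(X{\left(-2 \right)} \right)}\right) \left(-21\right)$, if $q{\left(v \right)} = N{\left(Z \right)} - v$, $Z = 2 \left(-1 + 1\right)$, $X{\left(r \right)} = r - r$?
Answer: $-882$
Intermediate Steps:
$X{\left(r \right)} = 0$
$Z = 0$ ($Z = 2 \cdot 0 = 0$)
$q{\left(v \right)} = 6 - v$ ($q{\left(v \right)} = \left(6 + 0\right) - v = 6 - v$)
$\left(36 + q{\left(X{\left(-2 \right)} \right)}\right) \left(-21\right) = \left(36 + \left(6 - 0\right)\right) \left(-21\right) = \left(36 + \left(6 + 0\right)\right) \left(-21\right) = \left(36 + 6\right) \left(-21\right) = 42 \left(-21\right) = -882$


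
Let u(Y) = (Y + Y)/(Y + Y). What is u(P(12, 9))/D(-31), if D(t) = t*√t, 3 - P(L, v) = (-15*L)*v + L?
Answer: I*√31/961 ≈ 0.0057937*I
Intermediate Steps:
P(L, v) = 3 - L + 15*L*v (P(L, v) = 3 - ((-15*L)*v + L) = 3 - (-15*L*v + L) = 3 - (L - 15*L*v) = 3 + (-L + 15*L*v) = 3 - L + 15*L*v)
u(Y) = 1 (u(Y) = (2*Y)/((2*Y)) = (2*Y)*(1/(2*Y)) = 1)
D(t) = t^(3/2)
u(P(12, 9))/D(-31) = 1/(-31)^(3/2) = 1/(-31*I*√31) = 1*(I*√31/961) = I*√31/961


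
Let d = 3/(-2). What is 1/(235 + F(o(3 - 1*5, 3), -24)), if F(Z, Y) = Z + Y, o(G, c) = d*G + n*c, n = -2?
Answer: 1/208 ≈ 0.0048077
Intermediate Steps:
d = -3/2 (d = 3*(-½) = -3/2 ≈ -1.5000)
o(G, c) = -2*c - 3*G/2 (o(G, c) = -3*G/2 - 2*c = -2*c - 3*G/2)
F(Z, Y) = Y + Z
1/(235 + F(o(3 - 1*5, 3), -24)) = 1/(235 + (-24 + (-2*3 - 3*(3 - 1*5)/2))) = 1/(235 + (-24 + (-6 - 3*(3 - 5)/2))) = 1/(235 + (-24 + (-6 - 3/2*(-2)))) = 1/(235 + (-24 + (-6 + 3))) = 1/(235 + (-24 - 3)) = 1/(235 - 27) = 1/208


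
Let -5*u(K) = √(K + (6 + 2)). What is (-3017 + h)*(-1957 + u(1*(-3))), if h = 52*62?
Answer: -405099 - 207*√5/5 ≈ -4.0519e+5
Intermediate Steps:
u(K) = -√(8 + K)/5 (u(K) = -√(K + (6 + 2))/5 = -√(K + 8)/5 = -√(8 + K)/5)
h = 3224
(-3017 + h)*(-1957 + u(1*(-3))) = (-3017 + 3224)*(-1957 - √(8 + 1*(-3))/5) = 207*(-1957 - √(8 - 3)/5) = 207*(-1957 - √5/5) = -405099 - 207*√5/5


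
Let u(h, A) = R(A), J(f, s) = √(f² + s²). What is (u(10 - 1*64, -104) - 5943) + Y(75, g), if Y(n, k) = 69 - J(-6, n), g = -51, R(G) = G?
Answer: -5978 - 3*√629 ≈ -6053.2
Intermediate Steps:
u(h, A) = A
Y(n, k) = 69 - √(36 + n²) (Y(n, k) = 69 - √((-6)² + n²) = 69 - √(36 + n²))
(u(10 - 1*64, -104) - 5943) + Y(75, g) = (-104 - 5943) + (69 - √(36 + 75²)) = -6047 + (69 - √(36 + 5625)) = -6047 + (69 - √5661) = -6047 + (69 - 3*√629) = -5978 - 3*√629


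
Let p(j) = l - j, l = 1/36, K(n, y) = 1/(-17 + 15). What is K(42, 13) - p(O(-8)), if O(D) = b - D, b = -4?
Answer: 125/36 ≈ 3.4722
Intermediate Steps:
K(n, y) = -½ (K(n, y) = 1/(-2) = -½)
l = 1/36 ≈ 0.027778
O(D) = -4 - D
p(j) = 1/36 - j
K(42, 13) - p(O(-8)) = -½ - (1/36 - (-4 - 1*(-8))) = -½ - (1/36 - (-4 + 8)) = -½ - (1/36 - 1*4) = -½ - (1/36 - 4) = -½ - 1*(-143/36) = -½ + 143/36 = 125/36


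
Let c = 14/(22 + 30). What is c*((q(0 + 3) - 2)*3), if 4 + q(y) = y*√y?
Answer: -63/13 + 63*√3/26 ≈ -0.64926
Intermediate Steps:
q(y) = -4 + y^(3/2) (q(y) = -4 + y*√y = -4 + y^(3/2))
c = 7/26 (c = 14/52 = 14*(1/52) = 7/26 ≈ 0.26923)
c*((q(0 + 3) - 2)*3) = 7*(((-4 + (0 + 3)^(3/2)) - 2)*3)/26 = 7*(((-4 + 3^(3/2)) - 2)*3)/26 = 7*(((-4 + 3*√3) - 2)*3)/26 = 7*((-6 + 3*√3)*3)/26 = 7*(-18 + 9*√3)/26 = -63/13 + 63*√3/26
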